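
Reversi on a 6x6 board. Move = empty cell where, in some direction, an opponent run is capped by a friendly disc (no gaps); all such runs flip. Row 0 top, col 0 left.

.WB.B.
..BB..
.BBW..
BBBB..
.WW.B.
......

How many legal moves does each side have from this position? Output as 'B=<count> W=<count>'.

Answer: B=8 W=5

Derivation:
-- B to move --
(0,0): flips 1 -> legal
(1,0): no bracket -> illegal
(1,1): no bracket -> illegal
(1,4): flips 1 -> legal
(2,4): flips 1 -> legal
(3,4): flips 1 -> legal
(4,0): no bracket -> illegal
(4,3): no bracket -> illegal
(5,0): flips 1 -> legal
(5,1): flips 2 -> legal
(5,2): flips 2 -> legal
(5,3): flips 1 -> legal
B mobility = 8
-- W to move --
(0,3): flips 2 -> legal
(0,5): no bracket -> illegal
(1,0): no bracket -> illegal
(1,1): flips 2 -> legal
(1,4): no bracket -> illegal
(1,5): no bracket -> illegal
(2,0): flips 3 -> legal
(2,4): flips 1 -> legal
(3,4): no bracket -> illegal
(3,5): no bracket -> illegal
(4,0): no bracket -> illegal
(4,3): flips 1 -> legal
(4,5): no bracket -> illegal
(5,3): no bracket -> illegal
(5,4): no bracket -> illegal
(5,5): no bracket -> illegal
W mobility = 5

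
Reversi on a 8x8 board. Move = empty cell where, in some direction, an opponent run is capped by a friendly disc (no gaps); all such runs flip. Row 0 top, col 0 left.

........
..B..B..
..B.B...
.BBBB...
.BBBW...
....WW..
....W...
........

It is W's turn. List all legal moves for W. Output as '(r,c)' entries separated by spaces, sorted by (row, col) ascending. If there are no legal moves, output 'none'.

Answer: (1,1) (1,4) (2,1) (4,0)

Derivation:
(0,1): no bracket -> illegal
(0,2): no bracket -> illegal
(0,3): no bracket -> illegal
(0,4): no bracket -> illegal
(0,5): no bracket -> illegal
(0,6): no bracket -> illegal
(1,1): flips 2 -> legal
(1,3): no bracket -> illegal
(1,4): flips 2 -> legal
(1,6): no bracket -> illegal
(2,0): no bracket -> illegal
(2,1): flips 2 -> legal
(2,3): no bracket -> illegal
(2,5): no bracket -> illegal
(2,6): no bracket -> illegal
(3,0): no bracket -> illegal
(3,5): no bracket -> illegal
(4,0): flips 3 -> legal
(4,5): no bracket -> illegal
(5,0): no bracket -> illegal
(5,1): no bracket -> illegal
(5,2): no bracket -> illegal
(5,3): no bracket -> illegal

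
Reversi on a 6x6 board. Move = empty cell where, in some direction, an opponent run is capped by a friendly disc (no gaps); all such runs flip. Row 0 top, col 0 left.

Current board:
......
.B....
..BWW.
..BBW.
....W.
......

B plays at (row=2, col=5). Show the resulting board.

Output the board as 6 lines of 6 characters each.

Answer: ......
.B....
..BBBB
..BBW.
....W.
......

Derivation:
Place B at (2,5); scan 8 dirs for brackets.
Dir NW: first cell '.' (not opp) -> no flip
Dir N: first cell '.' (not opp) -> no flip
Dir NE: edge -> no flip
Dir W: opp run (2,4) (2,3) capped by B -> flip
Dir E: edge -> no flip
Dir SW: opp run (3,4), next='.' -> no flip
Dir S: first cell '.' (not opp) -> no flip
Dir SE: edge -> no flip
All flips: (2,3) (2,4)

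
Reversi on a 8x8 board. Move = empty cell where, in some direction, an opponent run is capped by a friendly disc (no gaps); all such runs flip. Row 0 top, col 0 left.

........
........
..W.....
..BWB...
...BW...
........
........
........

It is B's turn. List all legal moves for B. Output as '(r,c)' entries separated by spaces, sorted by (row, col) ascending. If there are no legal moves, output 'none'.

Answer: (1,2) (2,3) (4,5) (5,4)

Derivation:
(1,1): no bracket -> illegal
(1,2): flips 1 -> legal
(1,3): no bracket -> illegal
(2,1): no bracket -> illegal
(2,3): flips 1 -> legal
(2,4): no bracket -> illegal
(3,1): no bracket -> illegal
(3,5): no bracket -> illegal
(4,2): no bracket -> illegal
(4,5): flips 1 -> legal
(5,3): no bracket -> illegal
(5,4): flips 1 -> legal
(5,5): no bracket -> illegal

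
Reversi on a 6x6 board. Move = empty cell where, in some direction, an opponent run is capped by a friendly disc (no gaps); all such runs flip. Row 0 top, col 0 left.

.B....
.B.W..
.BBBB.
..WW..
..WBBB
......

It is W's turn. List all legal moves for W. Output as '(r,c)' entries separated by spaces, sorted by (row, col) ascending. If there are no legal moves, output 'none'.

(0,0): flips 2 -> legal
(0,2): no bracket -> illegal
(1,0): flips 1 -> legal
(1,2): flips 1 -> legal
(1,4): flips 1 -> legal
(1,5): flips 1 -> legal
(2,0): no bracket -> illegal
(2,5): no bracket -> illegal
(3,0): no bracket -> illegal
(3,1): flips 1 -> legal
(3,4): no bracket -> illegal
(3,5): flips 1 -> legal
(5,2): no bracket -> illegal
(5,3): flips 1 -> legal
(5,4): flips 1 -> legal
(5,5): flips 1 -> legal

Answer: (0,0) (1,0) (1,2) (1,4) (1,5) (3,1) (3,5) (5,3) (5,4) (5,5)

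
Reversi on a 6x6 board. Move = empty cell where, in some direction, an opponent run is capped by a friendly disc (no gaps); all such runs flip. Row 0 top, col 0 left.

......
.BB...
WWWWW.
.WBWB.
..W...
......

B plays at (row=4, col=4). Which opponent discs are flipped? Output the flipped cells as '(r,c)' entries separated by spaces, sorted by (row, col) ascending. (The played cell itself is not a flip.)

Dir NW: opp run (3,3) (2,2) capped by B -> flip
Dir N: first cell 'B' (not opp) -> no flip
Dir NE: first cell '.' (not opp) -> no flip
Dir W: first cell '.' (not opp) -> no flip
Dir E: first cell '.' (not opp) -> no flip
Dir SW: first cell '.' (not opp) -> no flip
Dir S: first cell '.' (not opp) -> no flip
Dir SE: first cell '.' (not opp) -> no flip

Answer: (2,2) (3,3)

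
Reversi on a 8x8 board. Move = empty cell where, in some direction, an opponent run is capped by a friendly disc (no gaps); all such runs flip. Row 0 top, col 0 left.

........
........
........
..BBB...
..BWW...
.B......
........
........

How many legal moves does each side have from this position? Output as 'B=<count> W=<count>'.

Answer: B=5 W=6

Derivation:
-- B to move --
(3,5): no bracket -> illegal
(4,5): flips 2 -> legal
(5,2): flips 1 -> legal
(5,3): flips 1 -> legal
(5,4): flips 2 -> legal
(5,5): flips 1 -> legal
B mobility = 5
-- W to move --
(2,1): flips 1 -> legal
(2,2): flips 1 -> legal
(2,3): flips 1 -> legal
(2,4): flips 1 -> legal
(2,5): flips 1 -> legal
(3,1): no bracket -> illegal
(3,5): no bracket -> illegal
(4,0): no bracket -> illegal
(4,1): flips 1 -> legal
(4,5): no bracket -> illegal
(5,0): no bracket -> illegal
(5,2): no bracket -> illegal
(5,3): no bracket -> illegal
(6,0): no bracket -> illegal
(6,1): no bracket -> illegal
(6,2): no bracket -> illegal
W mobility = 6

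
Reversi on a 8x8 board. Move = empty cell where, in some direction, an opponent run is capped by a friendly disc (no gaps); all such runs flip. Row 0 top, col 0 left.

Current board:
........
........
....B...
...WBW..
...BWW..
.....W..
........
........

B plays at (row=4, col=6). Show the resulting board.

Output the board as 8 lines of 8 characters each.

Answer: ........
........
....B...
...WBB..
...BBBB.
.....W..
........
........

Derivation:
Place B at (4,6); scan 8 dirs for brackets.
Dir NW: opp run (3,5) capped by B -> flip
Dir N: first cell '.' (not opp) -> no flip
Dir NE: first cell '.' (not opp) -> no flip
Dir W: opp run (4,5) (4,4) capped by B -> flip
Dir E: first cell '.' (not opp) -> no flip
Dir SW: opp run (5,5), next='.' -> no flip
Dir S: first cell '.' (not opp) -> no flip
Dir SE: first cell '.' (not opp) -> no flip
All flips: (3,5) (4,4) (4,5)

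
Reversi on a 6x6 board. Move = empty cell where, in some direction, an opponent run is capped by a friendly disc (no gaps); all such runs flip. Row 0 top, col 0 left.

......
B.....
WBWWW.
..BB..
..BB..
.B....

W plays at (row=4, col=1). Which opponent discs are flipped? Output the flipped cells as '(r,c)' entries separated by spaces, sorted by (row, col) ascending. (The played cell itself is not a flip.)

Dir NW: first cell '.' (not opp) -> no flip
Dir N: first cell '.' (not opp) -> no flip
Dir NE: opp run (3,2) capped by W -> flip
Dir W: first cell '.' (not opp) -> no flip
Dir E: opp run (4,2) (4,3), next='.' -> no flip
Dir SW: first cell '.' (not opp) -> no flip
Dir S: opp run (5,1), next=edge -> no flip
Dir SE: first cell '.' (not opp) -> no flip

Answer: (3,2)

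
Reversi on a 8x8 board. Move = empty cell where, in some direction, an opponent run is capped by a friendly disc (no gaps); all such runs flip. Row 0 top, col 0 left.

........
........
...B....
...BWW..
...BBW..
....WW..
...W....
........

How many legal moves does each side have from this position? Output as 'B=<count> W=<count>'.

-- B to move --
(2,4): flips 1 -> legal
(2,5): flips 1 -> legal
(2,6): flips 1 -> legal
(3,6): flips 2 -> legal
(4,6): flips 1 -> legal
(5,2): no bracket -> illegal
(5,3): no bracket -> illegal
(5,6): flips 2 -> legal
(6,2): no bracket -> illegal
(6,4): flips 1 -> legal
(6,5): flips 1 -> legal
(6,6): flips 1 -> legal
(7,2): no bracket -> illegal
(7,3): no bracket -> illegal
(7,4): no bracket -> illegal
B mobility = 9
-- W to move --
(1,2): flips 1 -> legal
(1,3): no bracket -> illegal
(1,4): no bracket -> illegal
(2,2): flips 2 -> legal
(2,4): no bracket -> illegal
(3,2): flips 2 -> legal
(4,2): flips 2 -> legal
(5,2): flips 1 -> legal
(5,3): flips 1 -> legal
W mobility = 6

Answer: B=9 W=6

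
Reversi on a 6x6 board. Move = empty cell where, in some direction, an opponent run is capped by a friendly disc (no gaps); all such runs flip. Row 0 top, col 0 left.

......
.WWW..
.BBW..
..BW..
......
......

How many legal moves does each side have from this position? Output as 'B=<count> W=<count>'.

Answer: B=9 W=5

Derivation:
-- B to move --
(0,0): flips 1 -> legal
(0,1): flips 1 -> legal
(0,2): flips 1 -> legal
(0,3): flips 1 -> legal
(0,4): flips 1 -> legal
(1,0): no bracket -> illegal
(1,4): flips 1 -> legal
(2,0): no bracket -> illegal
(2,4): flips 1 -> legal
(3,4): flips 1 -> legal
(4,2): no bracket -> illegal
(4,3): no bracket -> illegal
(4,4): flips 1 -> legal
B mobility = 9
-- W to move --
(1,0): no bracket -> illegal
(2,0): flips 2 -> legal
(3,0): flips 1 -> legal
(3,1): flips 3 -> legal
(4,1): flips 1 -> legal
(4,2): flips 2 -> legal
(4,3): no bracket -> illegal
W mobility = 5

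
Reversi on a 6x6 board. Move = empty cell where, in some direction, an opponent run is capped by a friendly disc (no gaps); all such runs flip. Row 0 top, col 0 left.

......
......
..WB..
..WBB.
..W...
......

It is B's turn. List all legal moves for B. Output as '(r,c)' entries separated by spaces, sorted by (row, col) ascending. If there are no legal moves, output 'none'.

(1,1): flips 1 -> legal
(1,2): no bracket -> illegal
(1,3): no bracket -> illegal
(2,1): flips 1 -> legal
(3,1): flips 1 -> legal
(4,1): flips 1 -> legal
(4,3): no bracket -> illegal
(5,1): flips 1 -> legal
(5,2): no bracket -> illegal
(5,3): no bracket -> illegal

Answer: (1,1) (2,1) (3,1) (4,1) (5,1)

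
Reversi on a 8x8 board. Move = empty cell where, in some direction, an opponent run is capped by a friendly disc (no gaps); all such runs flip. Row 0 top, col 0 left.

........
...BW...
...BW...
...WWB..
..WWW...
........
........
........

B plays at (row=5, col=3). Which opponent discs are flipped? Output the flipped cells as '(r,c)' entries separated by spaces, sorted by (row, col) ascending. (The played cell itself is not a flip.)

Dir NW: opp run (4,2), next='.' -> no flip
Dir N: opp run (4,3) (3,3) capped by B -> flip
Dir NE: opp run (4,4) capped by B -> flip
Dir W: first cell '.' (not opp) -> no flip
Dir E: first cell '.' (not opp) -> no flip
Dir SW: first cell '.' (not opp) -> no flip
Dir S: first cell '.' (not opp) -> no flip
Dir SE: first cell '.' (not opp) -> no flip

Answer: (3,3) (4,3) (4,4)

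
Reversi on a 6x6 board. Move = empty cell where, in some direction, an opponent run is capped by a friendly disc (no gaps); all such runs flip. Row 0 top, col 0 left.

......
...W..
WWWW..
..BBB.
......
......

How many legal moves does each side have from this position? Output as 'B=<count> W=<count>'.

-- B to move --
(0,2): no bracket -> illegal
(0,3): flips 2 -> legal
(0,4): no bracket -> illegal
(1,0): flips 1 -> legal
(1,1): flips 1 -> legal
(1,2): flips 2 -> legal
(1,4): flips 1 -> legal
(2,4): no bracket -> illegal
(3,0): no bracket -> illegal
(3,1): no bracket -> illegal
B mobility = 5
-- W to move --
(2,4): no bracket -> illegal
(2,5): no bracket -> illegal
(3,1): no bracket -> illegal
(3,5): no bracket -> illegal
(4,1): flips 1 -> legal
(4,2): flips 1 -> legal
(4,3): flips 2 -> legal
(4,4): flips 1 -> legal
(4,5): flips 1 -> legal
W mobility = 5

Answer: B=5 W=5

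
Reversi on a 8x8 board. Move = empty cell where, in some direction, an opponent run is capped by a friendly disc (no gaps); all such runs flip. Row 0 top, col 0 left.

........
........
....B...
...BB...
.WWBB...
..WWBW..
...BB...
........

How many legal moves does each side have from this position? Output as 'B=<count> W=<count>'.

-- B to move --
(3,0): flips 2 -> legal
(3,1): flips 2 -> legal
(3,2): no bracket -> illegal
(4,0): flips 2 -> legal
(4,5): no bracket -> illegal
(4,6): flips 1 -> legal
(5,0): no bracket -> illegal
(5,1): flips 3 -> legal
(5,6): flips 1 -> legal
(6,1): flips 1 -> legal
(6,2): flips 1 -> legal
(6,5): no bracket -> illegal
(6,6): flips 1 -> legal
B mobility = 9
-- W to move --
(1,3): no bracket -> illegal
(1,4): no bracket -> illegal
(1,5): flips 2 -> legal
(2,2): flips 2 -> legal
(2,3): flips 2 -> legal
(2,5): flips 2 -> legal
(3,2): no bracket -> illegal
(3,5): flips 1 -> legal
(4,5): flips 2 -> legal
(6,2): no bracket -> illegal
(6,5): no bracket -> illegal
(7,2): no bracket -> illegal
(7,3): flips 2 -> legal
(7,4): flips 1 -> legal
(7,5): flips 1 -> legal
W mobility = 9

Answer: B=9 W=9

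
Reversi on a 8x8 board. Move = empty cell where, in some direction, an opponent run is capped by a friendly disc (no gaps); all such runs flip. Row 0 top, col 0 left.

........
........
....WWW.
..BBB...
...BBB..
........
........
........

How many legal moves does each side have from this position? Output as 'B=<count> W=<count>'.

-- B to move --
(1,3): no bracket -> illegal
(1,4): flips 1 -> legal
(1,5): flips 1 -> legal
(1,6): flips 1 -> legal
(1,7): no bracket -> illegal
(2,3): no bracket -> illegal
(2,7): no bracket -> illegal
(3,5): no bracket -> illegal
(3,6): no bracket -> illegal
(3,7): no bracket -> illegal
B mobility = 3
-- W to move --
(2,1): no bracket -> illegal
(2,2): no bracket -> illegal
(2,3): no bracket -> illegal
(3,1): no bracket -> illegal
(3,5): no bracket -> illegal
(3,6): no bracket -> illegal
(4,1): no bracket -> illegal
(4,2): flips 1 -> legal
(4,6): no bracket -> illegal
(5,2): flips 2 -> legal
(5,3): no bracket -> illegal
(5,4): flips 2 -> legal
(5,5): no bracket -> illegal
(5,6): no bracket -> illegal
W mobility = 3

Answer: B=3 W=3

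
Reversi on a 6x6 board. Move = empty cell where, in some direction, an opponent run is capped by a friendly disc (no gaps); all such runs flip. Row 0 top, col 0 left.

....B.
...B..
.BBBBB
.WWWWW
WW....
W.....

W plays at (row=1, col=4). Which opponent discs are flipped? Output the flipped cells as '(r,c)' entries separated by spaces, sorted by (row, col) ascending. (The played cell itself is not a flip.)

Dir NW: first cell '.' (not opp) -> no flip
Dir N: opp run (0,4), next=edge -> no flip
Dir NE: first cell '.' (not opp) -> no flip
Dir W: opp run (1,3), next='.' -> no flip
Dir E: first cell '.' (not opp) -> no flip
Dir SW: opp run (2,3) capped by W -> flip
Dir S: opp run (2,4) capped by W -> flip
Dir SE: opp run (2,5), next=edge -> no flip

Answer: (2,3) (2,4)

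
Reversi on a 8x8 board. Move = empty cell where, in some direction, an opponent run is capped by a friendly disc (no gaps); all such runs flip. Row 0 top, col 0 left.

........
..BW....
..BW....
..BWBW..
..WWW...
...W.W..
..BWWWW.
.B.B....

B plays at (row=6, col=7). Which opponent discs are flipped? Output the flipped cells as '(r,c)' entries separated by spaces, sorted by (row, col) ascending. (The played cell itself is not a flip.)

Answer: (6,3) (6,4) (6,5) (6,6)

Derivation:
Dir NW: first cell '.' (not opp) -> no flip
Dir N: first cell '.' (not opp) -> no flip
Dir NE: edge -> no flip
Dir W: opp run (6,6) (6,5) (6,4) (6,3) capped by B -> flip
Dir E: edge -> no flip
Dir SW: first cell '.' (not opp) -> no flip
Dir S: first cell '.' (not opp) -> no flip
Dir SE: edge -> no flip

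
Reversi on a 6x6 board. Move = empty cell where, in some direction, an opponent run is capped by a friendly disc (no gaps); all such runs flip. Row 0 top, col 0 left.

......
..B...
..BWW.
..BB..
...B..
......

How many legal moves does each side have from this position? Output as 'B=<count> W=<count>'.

Answer: B=5 W=5

Derivation:
-- B to move --
(1,3): flips 1 -> legal
(1,4): flips 1 -> legal
(1,5): flips 1 -> legal
(2,5): flips 2 -> legal
(3,4): flips 1 -> legal
(3,5): no bracket -> illegal
B mobility = 5
-- W to move --
(0,1): flips 1 -> legal
(0,2): no bracket -> illegal
(0,3): no bracket -> illegal
(1,1): no bracket -> illegal
(1,3): no bracket -> illegal
(2,1): flips 1 -> legal
(3,1): no bracket -> illegal
(3,4): no bracket -> illegal
(4,1): flips 1 -> legal
(4,2): flips 1 -> legal
(4,4): no bracket -> illegal
(5,2): no bracket -> illegal
(5,3): flips 2 -> legal
(5,4): no bracket -> illegal
W mobility = 5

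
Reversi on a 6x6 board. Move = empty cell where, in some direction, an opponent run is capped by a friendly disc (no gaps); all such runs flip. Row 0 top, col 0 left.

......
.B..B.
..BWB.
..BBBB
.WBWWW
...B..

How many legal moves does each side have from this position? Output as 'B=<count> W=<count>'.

Answer: B=7 W=5

Derivation:
-- B to move --
(1,2): flips 1 -> legal
(1,3): flips 1 -> legal
(3,0): no bracket -> illegal
(3,1): no bracket -> illegal
(4,0): flips 1 -> legal
(5,0): flips 1 -> legal
(5,1): no bracket -> illegal
(5,2): flips 1 -> legal
(5,4): flips 2 -> legal
(5,5): flips 2 -> legal
B mobility = 7
-- W to move --
(0,0): flips 3 -> legal
(0,1): no bracket -> illegal
(0,2): no bracket -> illegal
(0,3): no bracket -> illegal
(0,4): flips 3 -> legal
(0,5): flips 1 -> legal
(1,0): no bracket -> illegal
(1,2): no bracket -> illegal
(1,3): no bracket -> illegal
(1,5): no bracket -> illegal
(2,0): no bracket -> illegal
(2,1): flips 2 -> legal
(2,5): flips 3 -> legal
(3,1): no bracket -> illegal
(5,1): no bracket -> illegal
(5,2): no bracket -> illegal
(5,4): no bracket -> illegal
W mobility = 5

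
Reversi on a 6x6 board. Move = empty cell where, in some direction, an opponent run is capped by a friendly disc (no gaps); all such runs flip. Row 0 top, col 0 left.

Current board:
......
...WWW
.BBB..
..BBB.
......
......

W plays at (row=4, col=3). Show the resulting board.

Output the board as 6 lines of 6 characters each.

Answer: ......
...WWW
.BBW..
..BWB.
...W..
......

Derivation:
Place W at (4,3); scan 8 dirs for brackets.
Dir NW: opp run (3,2) (2,1), next='.' -> no flip
Dir N: opp run (3,3) (2,3) capped by W -> flip
Dir NE: opp run (3,4), next='.' -> no flip
Dir W: first cell '.' (not opp) -> no flip
Dir E: first cell '.' (not opp) -> no flip
Dir SW: first cell '.' (not opp) -> no flip
Dir S: first cell '.' (not opp) -> no flip
Dir SE: first cell '.' (not opp) -> no flip
All flips: (2,3) (3,3)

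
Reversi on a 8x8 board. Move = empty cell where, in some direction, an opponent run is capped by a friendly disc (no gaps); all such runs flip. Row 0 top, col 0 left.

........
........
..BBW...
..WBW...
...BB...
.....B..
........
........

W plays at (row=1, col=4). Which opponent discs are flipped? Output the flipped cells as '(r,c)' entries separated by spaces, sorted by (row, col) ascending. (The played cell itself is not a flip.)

Dir NW: first cell '.' (not opp) -> no flip
Dir N: first cell '.' (not opp) -> no flip
Dir NE: first cell '.' (not opp) -> no flip
Dir W: first cell '.' (not opp) -> no flip
Dir E: first cell '.' (not opp) -> no flip
Dir SW: opp run (2,3) capped by W -> flip
Dir S: first cell 'W' (not opp) -> no flip
Dir SE: first cell '.' (not opp) -> no flip

Answer: (2,3)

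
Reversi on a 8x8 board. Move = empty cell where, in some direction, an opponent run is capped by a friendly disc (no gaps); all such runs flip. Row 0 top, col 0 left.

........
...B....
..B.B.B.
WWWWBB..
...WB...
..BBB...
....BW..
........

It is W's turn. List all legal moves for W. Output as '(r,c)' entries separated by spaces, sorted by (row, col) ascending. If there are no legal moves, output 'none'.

(0,2): no bracket -> illegal
(0,3): no bracket -> illegal
(0,4): flips 2 -> legal
(1,1): flips 1 -> legal
(1,2): flips 1 -> legal
(1,4): no bracket -> illegal
(1,5): flips 1 -> legal
(1,6): no bracket -> illegal
(1,7): no bracket -> illegal
(2,1): no bracket -> illegal
(2,3): no bracket -> illegal
(2,5): flips 1 -> legal
(2,7): no bracket -> illegal
(3,6): flips 2 -> legal
(3,7): no bracket -> illegal
(4,1): no bracket -> illegal
(4,2): no bracket -> illegal
(4,5): flips 1 -> legal
(4,6): no bracket -> illegal
(5,1): no bracket -> illegal
(5,5): flips 1 -> legal
(6,1): flips 1 -> legal
(6,2): no bracket -> illegal
(6,3): flips 2 -> legal
(7,3): no bracket -> illegal
(7,4): no bracket -> illegal
(7,5): no bracket -> illegal

Answer: (0,4) (1,1) (1,2) (1,5) (2,5) (3,6) (4,5) (5,5) (6,1) (6,3)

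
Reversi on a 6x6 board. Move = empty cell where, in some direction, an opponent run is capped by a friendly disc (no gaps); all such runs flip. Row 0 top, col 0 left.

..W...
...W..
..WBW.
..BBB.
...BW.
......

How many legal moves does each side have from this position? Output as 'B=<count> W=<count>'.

Answer: B=10 W=2

Derivation:
-- B to move --
(0,1): no bracket -> illegal
(0,3): flips 1 -> legal
(0,4): no bracket -> illegal
(1,1): flips 1 -> legal
(1,2): flips 1 -> legal
(1,4): flips 1 -> legal
(1,5): flips 1 -> legal
(2,1): flips 1 -> legal
(2,5): flips 1 -> legal
(3,1): no bracket -> illegal
(3,5): no bracket -> illegal
(4,5): flips 1 -> legal
(5,3): no bracket -> illegal
(5,4): flips 1 -> legal
(5,5): flips 1 -> legal
B mobility = 10
-- W to move --
(1,2): no bracket -> illegal
(1,4): no bracket -> illegal
(2,1): no bracket -> illegal
(2,5): no bracket -> illegal
(3,1): no bracket -> illegal
(3,5): no bracket -> illegal
(4,1): no bracket -> illegal
(4,2): flips 3 -> legal
(4,5): no bracket -> illegal
(5,2): no bracket -> illegal
(5,3): flips 3 -> legal
(5,4): no bracket -> illegal
W mobility = 2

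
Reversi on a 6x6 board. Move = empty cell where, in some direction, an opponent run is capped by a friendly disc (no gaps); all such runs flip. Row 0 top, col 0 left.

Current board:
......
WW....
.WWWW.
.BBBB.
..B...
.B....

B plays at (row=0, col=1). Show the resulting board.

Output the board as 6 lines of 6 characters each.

Place B at (0,1); scan 8 dirs for brackets.
Dir NW: edge -> no flip
Dir N: edge -> no flip
Dir NE: edge -> no flip
Dir W: first cell '.' (not opp) -> no flip
Dir E: first cell '.' (not opp) -> no flip
Dir SW: opp run (1,0), next=edge -> no flip
Dir S: opp run (1,1) (2,1) capped by B -> flip
Dir SE: first cell '.' (not opp) -> no flip
All flips: (1,1) (2,1)

Answer: .B....
WB....
.BWWW.
.BBBB.
..B...
.B....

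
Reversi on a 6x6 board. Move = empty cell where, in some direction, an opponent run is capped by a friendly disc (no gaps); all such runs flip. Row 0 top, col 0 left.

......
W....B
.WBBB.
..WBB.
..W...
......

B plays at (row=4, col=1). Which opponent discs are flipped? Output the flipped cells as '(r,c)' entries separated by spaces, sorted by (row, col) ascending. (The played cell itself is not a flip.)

Answer: (3,2)

Derivation:
Dir NW: first cell '.' (not opp) -> no flip
Dir N: first cell '.' (not opp) -> no flip
Dir NE: opp run (3,2) capped by B -> flip
Dir W: first cell '.' (not opp) -> no flip
Dir E: opp run (4,2), next='.' -> no flip
Dir SW: first cell '.' (not opp) -> no flip
Dir S: first cell '.' (not opp) -> no flip
Dir SE: first cell '.' (not opp) -> no flip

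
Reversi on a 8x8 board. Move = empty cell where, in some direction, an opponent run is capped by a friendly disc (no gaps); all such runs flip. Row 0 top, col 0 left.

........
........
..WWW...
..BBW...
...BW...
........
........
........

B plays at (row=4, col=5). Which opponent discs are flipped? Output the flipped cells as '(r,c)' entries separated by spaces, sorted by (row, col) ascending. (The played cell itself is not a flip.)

Dir NW: opp run (3,4) (2,3), next='.' -> no flip
Dir N: first cell '.' (not opp) -> no flip
Dir NE: first cell '.' (not opp) -> no flip
Dir W: opp run (4,4) capped by B -> flip
Dir E: first cell '.' (not opp) -> no flip
Dir SW: first cell '.' (not opp) -> no flip
Dir S: first cell '.' (not opp) -> no flip
Dir SE: first cell '.' (not opp) -> no flip

Answer: (4,4)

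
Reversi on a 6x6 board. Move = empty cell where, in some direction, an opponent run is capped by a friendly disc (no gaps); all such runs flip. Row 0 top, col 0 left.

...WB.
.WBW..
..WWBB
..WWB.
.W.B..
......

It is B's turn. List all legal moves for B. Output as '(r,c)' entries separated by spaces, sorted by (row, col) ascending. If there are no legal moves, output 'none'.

Answer: (0,2) (1,0) (1,4) (2,1) (3,1) (4,2)

Derivation:
(0,0): no bracket -> illegal
(0,1): no bracket -> illegal
(0,2): flips 2 -> legal
(1,0): flips 1 -> legal
(1,4): flips 1 -> legal
(2,0): no bracket -> illegal
(2,1): flips 3 -> legal
(3,0): no bracket -> illegal
(3,1): flips 4 -> legal
(4,0): no bracket -> illegal
(4,2): flips 3 -> legal
(4,4): no bracket -> illegal
(5,0): no bracket -> illegal
(5,1): no bracket -> illegal
(5,2): no bracket -> illegal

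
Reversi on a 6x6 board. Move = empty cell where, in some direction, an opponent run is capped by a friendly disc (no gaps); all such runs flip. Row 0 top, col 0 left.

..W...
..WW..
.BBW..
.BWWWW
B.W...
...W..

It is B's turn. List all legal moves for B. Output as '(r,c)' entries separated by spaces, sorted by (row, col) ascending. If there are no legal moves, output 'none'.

(0,1): no bracket -> illegal
(0,3): flips 1 -> legal
(0,4): flips 1 -> legal
(1,1): no bracket -> illegal
(1,4): no bracket -> illegal
(2,4): flips 1 -> legal
(2,5): no bracket -> illegal
(4,1): no bracket -> illegal
(4,3): flips 1 -> legal
(4,4): flips 1 -> legal
(4,5): no bracket -> illegal
(5,1): no bracket -> illegal
(5,2): flips 2 -> legal
(5,4): no bracket -> illegal

Answer: (0,3) (0,4) (2,4) (4,3) (4,4) (5,2)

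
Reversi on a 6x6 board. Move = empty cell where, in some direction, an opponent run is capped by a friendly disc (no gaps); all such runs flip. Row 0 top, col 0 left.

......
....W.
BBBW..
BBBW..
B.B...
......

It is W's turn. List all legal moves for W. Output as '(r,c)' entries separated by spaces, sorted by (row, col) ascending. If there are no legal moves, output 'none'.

Answer: (1,1) (4,1) (5,1)

Derivation:
(1,0): no bracket -> illegal
(1,1): flips 1 -> legal
(1,2): no bracket -> illegal
(1,3): no bracket -> illegal
(4,1): flips 1 -> legal
(4,3): no bracket -> illegal
(5,0): no bracket -> illegal
(5,1): flips 1 -> legal
(5,2): no bracket -> illegal
(5,3): no bracket -> illegal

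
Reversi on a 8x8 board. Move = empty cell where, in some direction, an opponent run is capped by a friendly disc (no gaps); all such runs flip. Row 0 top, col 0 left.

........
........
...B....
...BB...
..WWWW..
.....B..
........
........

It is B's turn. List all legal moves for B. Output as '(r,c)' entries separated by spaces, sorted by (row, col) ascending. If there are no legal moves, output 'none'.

Answer: (3,5) (5,1) (5,2) (5,3) (5,4) (5,6)

Derivation:
(3,1): no bracket -> illegal
(3,2): no bracket -> illegal
(3,5): flips 1 -> legal
(3,6): no bracket -> illegal
(4,1): no bracket -> illegal
(4,6): no bracket -> illegal
(5,1): flips 1 -> legal
(5,2): flips 1 -> legal
(5,3): flips 1 -> legal
(5,4): flips 1 -> legal
(5,6): flips 1 -> legal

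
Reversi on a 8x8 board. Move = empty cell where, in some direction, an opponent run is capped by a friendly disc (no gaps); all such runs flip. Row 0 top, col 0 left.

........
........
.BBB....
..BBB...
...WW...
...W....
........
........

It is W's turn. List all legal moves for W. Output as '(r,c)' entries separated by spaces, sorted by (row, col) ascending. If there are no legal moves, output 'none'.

(1,0): flips 2 -> legal
(1,1): flips 2 -> legal
(1,2): no bracket -> illegal
(1,3): flips 2 -> legal
(1,4): no bracket -> illegal
(2,0): no bracket -> illegal
(2,4): flips 1 -> legal
(2,5): flips 1 -> legal
(3,0): no bracket -> illegal
(3,1): no bracket -> illegal
(3,5): no bracket -> illegal
(4,1): no bracket -> illegal
(4,2): no bracket -> illegal
(4,5): no bracket -> illegal

Answer: (1,0) (1,1) (1,3) (2,4) (2,5)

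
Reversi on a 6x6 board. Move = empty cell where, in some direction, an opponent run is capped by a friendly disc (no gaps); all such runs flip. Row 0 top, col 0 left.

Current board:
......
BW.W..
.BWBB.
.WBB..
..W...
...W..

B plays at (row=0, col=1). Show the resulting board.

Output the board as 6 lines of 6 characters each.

Answer: .B....
BB.W..
.BWBB.
.WBB..
..W...
...W..

Derivation:
Place B at (0,1); scan 8 dirs for brackets.
Dir NW: edge -> no flip
Dir N: edge -> no flip
Dir NE: edge -> no flip
Dir W: first cell '.' (not opp) -> no flip
Dir E: first cell '.' (not opp) -> no flip
Dir SW: first cell 'B' (not opp) -> no flip
Dir S: opp run (1,1) capped by B -> flip
Dir SE: first cell '.' (not opp) -> no flip
All flips: (1,1)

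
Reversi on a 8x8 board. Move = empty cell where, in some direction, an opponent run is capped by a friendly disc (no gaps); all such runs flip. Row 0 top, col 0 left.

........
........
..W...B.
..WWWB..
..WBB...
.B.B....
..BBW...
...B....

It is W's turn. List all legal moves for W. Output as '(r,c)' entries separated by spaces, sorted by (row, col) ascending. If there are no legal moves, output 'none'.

Answer: (3,6) (4,5) (5,2) (5,4) (5,5) (6,0) (6,1)

Derivation:
(1,5): no bracket -> illegal
(1,6): no bracket -> illegal
(1,7): no bracket -> illegal
(2,4): no bracket -> illegal
(2,5): no bracket -> illegal
(2,7): no bracket -> illegal
(3,6): flips 1 -> legal
(3,7): no bracket -> illegal
(4,0): no bracket -> illegal
(4,1): no bracket -> illegal
(4,5): flips 2 -> legal
(4,6): no bracket -> illegal
(5,0): no bracket -> illegal
(5,2): flips 1 -> legal
(5,4): flips 2 -> legal
(5,5): flips 1 -> legal
(6,0): flips 1 -> legal
(6,1): flips 2 -> legal
(7,1): no bracket -> illegal
(7,2): no bracket -> illegal
(7,4): no bracket -> illegal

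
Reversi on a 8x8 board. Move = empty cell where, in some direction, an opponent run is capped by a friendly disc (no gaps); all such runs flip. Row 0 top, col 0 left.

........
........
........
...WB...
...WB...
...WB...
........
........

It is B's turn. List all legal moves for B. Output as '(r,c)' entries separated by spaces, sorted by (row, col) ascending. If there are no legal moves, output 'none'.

Answer: (2,2) (3,2) (4,2) (5,2) (6,2)

Derivation:
(2,2): flips 1 -> legal
(2,3): no bracket -> illegal
(2,4): no bracket -> illegal
(3,2): flips 2 -> legal
(4,2): flips 1 -> legal
(5,2): flips 2 -> legal
(6,2): flips 1 -> legal
(6,3): no bracket -> illegal
(6,4): no bracket -> illegal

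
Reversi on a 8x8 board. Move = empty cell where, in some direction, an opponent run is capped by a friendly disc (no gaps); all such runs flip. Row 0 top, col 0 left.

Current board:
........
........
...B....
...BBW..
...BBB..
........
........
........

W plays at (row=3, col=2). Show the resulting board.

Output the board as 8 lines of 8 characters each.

Place W at (3,2); scan 8 dirs for brackets.
Dir NW: first cell '.' (not opp) -> no flip
Dir N: first cell '.' (not opp) -> no flip
Dir NE: opp run (2,3), next='.' -> no flip
Dir W: first cell '.' (not opp) -> no flip
Dir E: opp run (3,3) (3,4) capped by W -> flip
Dir SW: first cell '.' (not opp) -> no flip
Dir S: first cell '.' (not opp) -> no flip
Dir SE: opp run (4,3), next='.' -> no flip
All flips: (3,3) (3,4)

Answer: ........
........
...B....
..WWWW..
...BBB..
........
........
........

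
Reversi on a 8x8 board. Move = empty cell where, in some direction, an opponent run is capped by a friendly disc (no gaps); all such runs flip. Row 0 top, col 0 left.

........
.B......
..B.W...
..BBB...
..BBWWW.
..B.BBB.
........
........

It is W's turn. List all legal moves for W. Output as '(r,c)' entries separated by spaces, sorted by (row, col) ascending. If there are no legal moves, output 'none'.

(0,0): flips 3 -> legal
(0,1): no bracket -> illegal
(0,2): no bracket -> illegal
(1,0): no bracket -> illegal
(1,2): no bracket -> illegal
(1,3): no bracket -> illegal
(2,0): no bracket -> illegal
(2,1): no bracket -> illegal
(2,3): flips 1 -> legal
(2,5): no bracket -> illegal
(3,1): no bracket -> illegal
(3,5): no bracket -> illegal
(4,1): flips 2 -> legal
(4,7): no bracket -> illegal
(5,1): flips 2 -> legal
(5,3): no bracket -> illegal
(5,7): no bracket -> illegal
(6,1): no bracket -> illegal
(6,2): no bracket -> illegal
(6,3): flips 1 -> legal
(6,4): flips 2 -> legal
(6,5): flips 1 -> legal
(6,6): flips 2 -> legal
(6,7): flips 1 -> legal

Answer: (0,0) (2,3) (4,1) (5,1) (6,3) (6,4) (6,5) (6,6) (6,7)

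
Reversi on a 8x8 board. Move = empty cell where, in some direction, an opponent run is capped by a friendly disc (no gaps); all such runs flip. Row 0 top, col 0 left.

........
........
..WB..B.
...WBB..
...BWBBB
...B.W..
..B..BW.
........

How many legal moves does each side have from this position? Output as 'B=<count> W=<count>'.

Answer: B=5 W=11

Derivation:
-- B to move --
(1,1): no bracket -> illegal
(1,2): no bracket -> illegal
(1,3): no bracket -> illegal
(2,1): flips 1 -> legal
(2,4): no bracket -> illegal
(3,1): no bracket -> illegal
(3,2): flips 1 -> legal
(4,2): no bracket -> illegal
(5,4): flips 1 -> legal
(5,6): no bracket -> illegal
(5,7): no bracket -> illegal
(6,4): flips 1 -> legal
(6,7): flips 1 -> legal
(7,5): no bracket -> illegal
(7,6): no bracket -> illegal
(7,7): no bracket -> illegal
B mobility = 5
-- W to move --
(1,2): no bracket -> illegal
(1,3): flips 1 -> legal
(1,4): no bracket -> illegal
(1,5): no bracket -> illegal
(1,6): no bracket -> illegal
(1,7): flips 2 -> legal
(2,4): flips 2 -> legal
(2,5): flips 2 -> legal
(2,7): no bracket -> illegal
(3,2): no bracket -> illegal
(3,6): flips 2 -> legal
(3,7): flips 1 -> legal
(4,2): flips 1 -> legal
(5,1): no bracket -> illegal
(5,2): no bracket -> illegal
(5,4): no bracket -> illegal
(5,6): no bracket -> illegal
(5,7): no bracket -> illegal
(6,1): no bracket -> illegal
(6,3): flips 2 -> legal
(6,4): flips 1 -> legal
(7,1): flips 2 -> legal
(7,2): no bracket -> illegal
(7,3): no bracket -> illegal
(7,4): no bracket -> illegal
(7,5): flips 1 -> legal
(7,6): no bracket -> illegal
W mobility = 11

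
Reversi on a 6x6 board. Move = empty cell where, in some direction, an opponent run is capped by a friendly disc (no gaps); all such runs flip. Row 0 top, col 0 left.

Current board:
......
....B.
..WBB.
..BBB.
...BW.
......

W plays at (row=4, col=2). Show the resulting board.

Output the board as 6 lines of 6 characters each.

Answer: ......
....B.
..WBB.
..WBB.
..WWW.
......

Derivation:
Place W at (4,2); scan 8 dirs for brackets.
Dir NW: first cell '.' (not opp) -> no flip
Dir N: opp run (3,2) capped by W -> flip
Dir NE: opp run (3,3) (2,4), next='.' -> no flip
Dir W: first cell '.' (not opp) -> no flip
Dir E: opp run (4,3) capped by W -> flip
Dir SW: first cell '.' (not opp) -> no flip
Dir S: first cell '.' (not opp) -> no flip
Dir SE: first cell '.' (not opp) -> no flip
All flips: (3,2) (4,3)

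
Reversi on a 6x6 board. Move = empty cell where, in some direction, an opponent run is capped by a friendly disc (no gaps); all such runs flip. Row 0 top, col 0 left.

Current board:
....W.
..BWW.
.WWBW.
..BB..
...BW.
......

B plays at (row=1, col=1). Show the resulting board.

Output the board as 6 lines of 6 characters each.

Answer: ....W.
.BBWW.
.WBBW.
..BB..
...BW.
......

Derivation:
Place B at (1,1); scan 8 dirs for brackets.
Dir NW: first cell '.' (not opp) -> no flip
Dir N: first cell '.' (not opp) -> no flip
Dir NE: first cell '.' (not opp) -> no flip
Dir W: first cell '.' (not opp) -> no flip
Dir E: first cell 'B' (not opp) -> no flip
Dir SW: first cell '.' (not opp) -> no flip
Dir S: opp run (2,1), next='.' -> no flip
Dir SE: opp run (2,2) capped by B -> flip
All flips: (2,2)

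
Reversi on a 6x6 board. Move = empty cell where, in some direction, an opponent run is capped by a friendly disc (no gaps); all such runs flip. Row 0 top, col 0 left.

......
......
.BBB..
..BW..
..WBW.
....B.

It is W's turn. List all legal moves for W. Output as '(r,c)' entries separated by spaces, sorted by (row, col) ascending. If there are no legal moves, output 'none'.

(1,0): no bracket -> illegal
(1,1): flips 1 -> legal
(1,2): flips 2 -> legal
(1,3): flips 1 -> legal
(1,4): no bracket -> illegal
(2,0): no bracket -> illegal
(2,4): no bracket -> illegal
(3,0): no bracket -> illegal
(3,1): flips 1 -> legal
(3,4): no bracket -> illegal
(4,1): no bracket -> illegal
(4,5): no bracket -> illegal
(5,2): no bracket -> illegal
(5,3): flips 1 -> legal
(5,5): no bracket -> illegal

Answer: (1,1) (1,2) (1,3) (3,1) (5,3)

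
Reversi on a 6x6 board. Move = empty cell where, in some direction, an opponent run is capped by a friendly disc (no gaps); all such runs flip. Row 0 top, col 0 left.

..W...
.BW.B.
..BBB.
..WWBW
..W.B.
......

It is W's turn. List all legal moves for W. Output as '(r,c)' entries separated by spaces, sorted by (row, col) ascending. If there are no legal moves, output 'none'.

(0,0): flips 2 -> legal
(0,1): no bracket -> illegal
(0,3): no bracket -> illegal
(0,4): no bracket -> illegal
(0,5): flips 2 -> legal
(1,0): flips 1 -> legal
(1,3): flips 2 -> legal
(1,5): flips 1 -> legal
(2,0): flips 1 -> legal
(2,1): no bracket -> illegal
(2,5): no bracket -> illegal
(3,1): no bracket -> illegal
(4,3): no bracket -> illegal
(4,5): flips 2 -> legal
(5,3): flips 1 -> legal
(5,4): no bracket -> illegal
(5,5): flips 1 -> legal

Answer: (0,0) (0,5) (1,0) (1,3) (1,5) (2,0) (4,5) (5,3) (5,5)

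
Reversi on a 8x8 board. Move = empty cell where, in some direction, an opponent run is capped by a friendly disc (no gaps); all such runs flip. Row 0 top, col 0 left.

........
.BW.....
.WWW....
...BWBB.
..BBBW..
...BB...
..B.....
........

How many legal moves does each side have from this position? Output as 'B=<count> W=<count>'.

-- B to move --
(0,1): no bracket -> illegal
(0,2): no bracket -> illegal
(0,3): no bracket -> illegal
(1,0): no bracket -> illegal
(1,3): flips 2 -> legal
(1,4): no bracket -> illegal
(2,0): no bracket -> illegal
(2,4): flips 1 -> legal
(2,5): flips 1 -> legal
(3,0): no bracket -> illegal
(3,1): flips 1 -> legal
(3,2): no bracket -> illegal
(4,6): flips 1 -> legal
(5,5): flips 1 -> legal
(5,6): no bracket -> illegal
B mobility = 6
-- W to move --
(0,0): flips 1 -> legal
(0,1): flips 1 -> legal
(0,2): no bracket -> illegal
(1,0): flips 1 -> legal
(2,0): no bracket -> illegal
(2,4): no bracket -> illegal
(2,5): flips 1 -> legal
(2,6): no bracket -> illegal
(2,7): flips 1 -> legal
(3,1): no bracket -> illegal
(3,2): flips 1 -> legal
(3,7): flips 2 -> legal
(4,1): flips 3 -> legal
(4,6): no bracket -> illegal
(4,7): no bracket -> illegal
(5,1): no bracket -> illegal
(5,2): flips 1 -> legal
(5,5): flips 2 -> legal
(6,1): no bracket -> illegal
(6,3): flips 4 -> legal
(6,4): flips 2 -> legal
(6,5): no bracket -> illegal
(7,1): no bracket -> illegal
(7,2): no bracket -> illegal
(7,3): no bracket -> illegal
W mobility = 12

Answer: B=6 W=12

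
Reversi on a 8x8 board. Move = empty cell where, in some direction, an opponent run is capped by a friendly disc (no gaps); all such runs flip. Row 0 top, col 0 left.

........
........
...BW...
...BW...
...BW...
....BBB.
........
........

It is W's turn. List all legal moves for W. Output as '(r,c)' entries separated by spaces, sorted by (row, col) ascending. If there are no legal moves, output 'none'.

(1,2): flips 1 -> legal
(1,3): no bracket -> illegal
(1,4): no bracket -> illegal
(2,2): flips 2 -> legal
(3,2): flips 1 -> legal
(4,2): flips 2 -> legal
(4,5): no bracket -> illegal
(4,6): no bracket -> illegal
(4,7): no bracket -> illegal
(5,2): flips 1 -> legal
(5,3): no bracket -> illegal
(5,7): no bracket -> illegal
(6,3): no bracket -> illegal
(6,4): flips 1 -> legal
(6,5): no bracket -> illegal
(6,6): flips 1 -> legal
(6,7): no bracket -> illegal

Answer: (1,2) (2,2) (3,2) (4,2) (5,2) (6,4) (6,6)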